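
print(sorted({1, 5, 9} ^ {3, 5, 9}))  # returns [1, 3]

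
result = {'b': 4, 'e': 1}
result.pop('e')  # 1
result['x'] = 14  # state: {'b': 4, 'x': 14}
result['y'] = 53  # {'b': 4, 'x': 14, 'y': 53}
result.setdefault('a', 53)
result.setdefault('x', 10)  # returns 14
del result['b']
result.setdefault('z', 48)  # 48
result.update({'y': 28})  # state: {'x': 14, 'y': 28, 'a': 53, 'z': 48}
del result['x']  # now {'y': 28, 'a': 53, 'z': 48}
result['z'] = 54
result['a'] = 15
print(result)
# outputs {'y': 28, 'a': 15, 'z': 54}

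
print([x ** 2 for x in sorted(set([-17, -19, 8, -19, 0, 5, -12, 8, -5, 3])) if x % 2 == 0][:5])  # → [144, 0, 64]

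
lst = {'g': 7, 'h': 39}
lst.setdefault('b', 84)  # 84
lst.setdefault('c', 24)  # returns 24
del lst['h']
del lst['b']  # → {'g': 7, 'c': 24}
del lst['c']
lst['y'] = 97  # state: {'g': 7, 'y': 97}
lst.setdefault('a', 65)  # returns 65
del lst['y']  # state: {'g': 7, 'a': 65}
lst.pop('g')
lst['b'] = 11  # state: {'a': 65, 'b': 11}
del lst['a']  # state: {'b': 11}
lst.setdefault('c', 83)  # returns 83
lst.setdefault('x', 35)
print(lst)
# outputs {'b': 11, 'c': 83, 'x': 35}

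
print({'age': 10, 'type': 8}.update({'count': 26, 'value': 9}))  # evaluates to None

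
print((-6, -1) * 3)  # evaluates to (-6, -1, -6, -1, -6, -1)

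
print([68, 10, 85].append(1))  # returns None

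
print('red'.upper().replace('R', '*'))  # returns *ED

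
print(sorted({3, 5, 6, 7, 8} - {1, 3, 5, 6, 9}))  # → [7, 8]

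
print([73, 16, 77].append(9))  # None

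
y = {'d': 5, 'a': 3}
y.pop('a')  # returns 3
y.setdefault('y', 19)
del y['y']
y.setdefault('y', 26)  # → 26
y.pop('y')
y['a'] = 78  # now {'d': 5, 'a': 78}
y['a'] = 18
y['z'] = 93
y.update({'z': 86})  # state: {'d': 5, 'a': 18, 'z': 86}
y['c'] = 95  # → {'d': 5, 'a': 18, 'z': 86, 'c': 95}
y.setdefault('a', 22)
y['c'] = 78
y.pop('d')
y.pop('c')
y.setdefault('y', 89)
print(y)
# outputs {'a': 18, 'z': 86, 'y': 89}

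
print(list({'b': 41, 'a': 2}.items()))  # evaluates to [('b', 41), ('a', 2)]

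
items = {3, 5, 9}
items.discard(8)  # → {3, 5, 9}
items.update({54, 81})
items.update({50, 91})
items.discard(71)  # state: {3, 5, 9, 50, 54, 81, 91}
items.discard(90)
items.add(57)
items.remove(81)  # {3, 5, 9, 50, 54, 57, 91}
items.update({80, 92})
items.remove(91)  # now {3, 5, 9, 50, 54, 57, 80, 92}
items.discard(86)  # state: {3, 5, 9, 50, 54, 57, 80, 92}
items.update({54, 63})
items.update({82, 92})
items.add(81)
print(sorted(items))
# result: [3, 5, 9, 50, 54, 57, 63, 80, 81, 82, 92]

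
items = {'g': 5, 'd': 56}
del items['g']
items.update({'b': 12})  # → {'d': 56, 'b': 12}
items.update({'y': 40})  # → {'d': 56, 'b': 12, 'y': 40}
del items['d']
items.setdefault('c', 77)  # 77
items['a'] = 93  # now {'b': 12, 'y': 40, 'c': 77, 'a': 93}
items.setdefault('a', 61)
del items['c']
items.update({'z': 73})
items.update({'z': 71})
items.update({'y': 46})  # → {'b': 12, 'y': 46, 'a': 93, 'z': 71}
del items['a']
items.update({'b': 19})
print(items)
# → {'b': 19, 'y': 46, 'z': 71}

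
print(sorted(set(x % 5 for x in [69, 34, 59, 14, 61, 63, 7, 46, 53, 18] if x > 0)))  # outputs [1, 2, 3, 4]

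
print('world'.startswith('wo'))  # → True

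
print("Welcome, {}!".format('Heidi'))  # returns Welcome, Heidi!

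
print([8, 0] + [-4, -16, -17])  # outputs [8, 0, -4, -16, -17]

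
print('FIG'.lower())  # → fig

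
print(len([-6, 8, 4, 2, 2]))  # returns 5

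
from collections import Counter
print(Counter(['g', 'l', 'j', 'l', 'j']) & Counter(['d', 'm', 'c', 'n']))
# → Counter()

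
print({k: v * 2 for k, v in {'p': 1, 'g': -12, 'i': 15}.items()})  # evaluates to {'p': 2, 'g': -24, 'i': 30}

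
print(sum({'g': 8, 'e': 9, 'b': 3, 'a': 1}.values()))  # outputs 21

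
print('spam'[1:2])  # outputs p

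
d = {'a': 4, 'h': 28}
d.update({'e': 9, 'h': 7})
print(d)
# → {'a': 4, 'h': 7, 'e': 9}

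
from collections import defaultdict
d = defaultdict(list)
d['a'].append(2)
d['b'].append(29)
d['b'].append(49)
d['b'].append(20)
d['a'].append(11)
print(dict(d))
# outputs {'a': [2, 11], 'b': [29, 49, 20]}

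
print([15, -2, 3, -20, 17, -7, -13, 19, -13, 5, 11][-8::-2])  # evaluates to [-20, -2]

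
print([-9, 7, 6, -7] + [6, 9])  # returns [-9, 7, 6, -7, 6, 9]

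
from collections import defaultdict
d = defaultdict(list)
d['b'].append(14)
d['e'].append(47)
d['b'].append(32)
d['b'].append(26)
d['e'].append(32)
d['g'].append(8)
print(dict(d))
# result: {'b': [14, 32, 26], 'e': [47, 32], 'g': [8]}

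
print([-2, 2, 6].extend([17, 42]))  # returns None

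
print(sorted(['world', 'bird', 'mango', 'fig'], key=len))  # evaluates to ['fig', 'bird', 'world', 'mango']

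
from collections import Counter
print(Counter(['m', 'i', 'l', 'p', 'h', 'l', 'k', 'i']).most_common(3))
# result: [('i', 2), ('l', 2), ('m', 1)]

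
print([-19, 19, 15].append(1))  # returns None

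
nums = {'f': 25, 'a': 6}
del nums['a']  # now {'f': 25}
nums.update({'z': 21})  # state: {'f': 25, 'z': 21}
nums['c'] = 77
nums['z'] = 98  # {'f': 25, 'z': 98, 'c': 77}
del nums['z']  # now {'f': 25, 'c': 77}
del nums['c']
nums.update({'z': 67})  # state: {'f': 25, 'z': 67}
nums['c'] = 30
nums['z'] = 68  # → {'f': 25, 'z': 68, 'c': 30}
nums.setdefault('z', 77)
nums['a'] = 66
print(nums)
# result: {'f': 25, 'z': 68, 'c': 30, 'a': 66}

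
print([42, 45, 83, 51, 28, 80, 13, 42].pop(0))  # 42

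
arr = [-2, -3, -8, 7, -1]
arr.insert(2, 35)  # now [-2, -3, 35, -8, 7, -1]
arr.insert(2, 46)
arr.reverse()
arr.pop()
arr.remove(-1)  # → [7, -8, 35, 46, -3]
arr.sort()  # [-8, -3, 7, 35, 46]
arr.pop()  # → 46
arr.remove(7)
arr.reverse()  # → [35, -3, -8]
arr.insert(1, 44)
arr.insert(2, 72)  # [35, 44, 72, -3, -8]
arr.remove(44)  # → [35, 72, -3, -8]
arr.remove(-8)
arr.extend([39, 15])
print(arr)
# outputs [35, 72, -3, 39, 15]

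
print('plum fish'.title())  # Plum Fish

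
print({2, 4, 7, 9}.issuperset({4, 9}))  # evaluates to True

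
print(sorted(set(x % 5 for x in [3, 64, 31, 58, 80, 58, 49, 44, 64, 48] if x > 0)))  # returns [0, 1, 3, 4]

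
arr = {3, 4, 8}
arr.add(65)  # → {3, 4, 8, 65}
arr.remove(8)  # {3, 4, 65}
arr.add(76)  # {3, 4, 65, 76}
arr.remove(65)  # {3, 4, 76}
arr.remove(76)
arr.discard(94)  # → {3, 4}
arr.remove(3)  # {4}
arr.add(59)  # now {4, 59}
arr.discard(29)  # {4, 59}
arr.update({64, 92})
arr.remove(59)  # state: {4, 64, 92}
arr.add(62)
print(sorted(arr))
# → [4, 62, 64, 92]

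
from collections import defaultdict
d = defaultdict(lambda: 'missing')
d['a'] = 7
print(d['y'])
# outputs missing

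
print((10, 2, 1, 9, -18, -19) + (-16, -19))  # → (10, 2, 1, 9, -18, -19, -16, -19)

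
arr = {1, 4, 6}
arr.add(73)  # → {1, 4, 6, 73}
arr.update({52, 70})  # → {1, 4, 6, 52, 70, 73}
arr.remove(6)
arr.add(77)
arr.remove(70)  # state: {1, 4, 52, 73, 77}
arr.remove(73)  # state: {1, 4, 52, 77}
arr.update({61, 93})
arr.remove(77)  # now {1, 4, 52, 61, 93}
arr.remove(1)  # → {4, 52, 61, 93}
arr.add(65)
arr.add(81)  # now {4, 52, 61, 65, 81, 93}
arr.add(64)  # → {4, 52, 61, 64, 65, 81, 93}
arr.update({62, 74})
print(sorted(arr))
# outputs [4, 52, 61, 62, 64, 65, 74, 81, 93]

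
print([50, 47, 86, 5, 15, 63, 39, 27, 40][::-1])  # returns [40, 27, 39, 63, 15, 5, 86, 47, 50]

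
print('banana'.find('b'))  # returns 0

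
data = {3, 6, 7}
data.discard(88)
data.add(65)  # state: {3, 6, 7, 65}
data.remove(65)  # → {3, 6, 7}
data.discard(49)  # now {3, 6, 7}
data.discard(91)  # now {3, 6, 7}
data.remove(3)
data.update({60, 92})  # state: {6, 7, 60, 92}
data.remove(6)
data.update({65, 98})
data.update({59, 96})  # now {7, 59, 60, 65, 92, 96, 98}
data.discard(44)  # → {7, 59, 60, 65, 92, 96, 98}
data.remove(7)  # {59, 60, 65, 92, 96, 98}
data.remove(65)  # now {59, 60, 92, 96, 98}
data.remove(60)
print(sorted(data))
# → [59, 92, 96, 98]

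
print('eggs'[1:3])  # gg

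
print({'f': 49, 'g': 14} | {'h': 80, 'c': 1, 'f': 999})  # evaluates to {'f': 999, 'g': 14, 'h': 80, 'c': 1}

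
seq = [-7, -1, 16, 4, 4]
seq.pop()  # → 4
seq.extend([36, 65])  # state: [-7, -1, 16, 4, 36, 65]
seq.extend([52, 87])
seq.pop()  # 87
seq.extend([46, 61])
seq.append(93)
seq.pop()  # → 93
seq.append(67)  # [-7, -1, 16, 4, 36, 65, 52, 46, 61, 67]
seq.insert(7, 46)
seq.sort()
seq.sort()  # [-7, -1, 4, 16, 36, 46, 46, 52, 61, 65, 67]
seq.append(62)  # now [-7, -1, 4, 16, 36, 46, 46, 52, 61, 65, 67, 62]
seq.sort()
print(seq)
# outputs [-7, -1, 4, 16, 36, 46, 46, 52, 61, 62, 65, 67]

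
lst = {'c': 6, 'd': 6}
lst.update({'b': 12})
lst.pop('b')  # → 12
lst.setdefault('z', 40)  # 40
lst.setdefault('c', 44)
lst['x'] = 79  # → {'c': 6, 'd': 6, 'z': 40, 'x': 79}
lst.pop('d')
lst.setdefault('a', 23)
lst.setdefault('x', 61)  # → 79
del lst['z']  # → {'c': 6, 'x': 79, 'a': 23}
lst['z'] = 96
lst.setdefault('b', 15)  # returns 15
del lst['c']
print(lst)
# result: {'x': 79, 'a': 23, 'z': 96, 'b': 15}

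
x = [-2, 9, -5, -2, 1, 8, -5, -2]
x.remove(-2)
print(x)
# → [9, -5, -2, 1, 8, -5, -2]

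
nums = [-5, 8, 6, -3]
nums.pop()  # -3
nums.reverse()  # [6, 8, -5]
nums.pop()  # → -5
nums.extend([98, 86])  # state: [6, 8, 98, 86]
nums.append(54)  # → [6, 8, 98, 86, 54]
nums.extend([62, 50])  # [6, 8, 98, 86, 54, 62, 50]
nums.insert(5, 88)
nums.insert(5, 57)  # [6, 8, 98, 86, 54, 57, 88, 62, 50]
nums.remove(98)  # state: [6, 8, 86, 54, 57, 88, 62, 50]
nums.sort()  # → [6, 8, 50, 54, 57, 62, 86, 88]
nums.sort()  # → [6, 8, 50, 54, 57, 62, 86, 88]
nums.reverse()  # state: [88, 86, 62, 57, 54, 50, 8, 6]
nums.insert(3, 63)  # [88, 86, 62, 63, 57, 54, 50, 8, 6]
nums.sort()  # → [6, 8, 50, 54, 57, 62, 63, 86, 88]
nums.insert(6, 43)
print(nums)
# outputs [6, 8, 50, 54, 57, 62, 43, 63, 86, 88]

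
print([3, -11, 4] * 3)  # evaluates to [3, -11, 4, 3, -11, 4, 3, -11, 4]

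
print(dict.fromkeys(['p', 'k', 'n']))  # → {'p': None, 'k': None, 'n': None}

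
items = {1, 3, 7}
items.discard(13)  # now {1, 3, 7}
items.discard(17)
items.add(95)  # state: {1, 3, 7, 95}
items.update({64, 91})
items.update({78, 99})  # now {1, 3, 7, 64, 78, 91, 95, 99}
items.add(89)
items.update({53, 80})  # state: {1, 3, 7, 53, 64, 78, 80, 89, 91, 95, 99}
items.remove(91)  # {1, 3, 7, 53, 64, 78, 80, 89, 95, 99}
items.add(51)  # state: {1, 3, 7, 51, 53, 64, 78, 80, 89, 95, 99}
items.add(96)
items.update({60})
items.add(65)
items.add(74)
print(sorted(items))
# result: [1, 3, 7, 51, 53, 60, 64, 65, 74, 78, 80, 89, 95, 96, 99]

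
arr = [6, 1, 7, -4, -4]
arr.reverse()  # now [-4, -4, 7, 1, 6]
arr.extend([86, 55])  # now [-4, -4, 7, 1, 6, 86, 55]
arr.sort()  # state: [-4, -4, 1, 6, 7, 55, 86]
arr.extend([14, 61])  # [-4, -4, 1, 6, 7, 55, 86, 14, 61]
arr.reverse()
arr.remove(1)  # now [61, 14, 86, 55, 7, 6, -4, -4]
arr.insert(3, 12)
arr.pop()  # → -4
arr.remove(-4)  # [61, 14, 86, 12, 55, 7, 6]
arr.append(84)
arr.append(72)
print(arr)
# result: [61, 14, 86, 12, 55, 7, 6, 84, 72]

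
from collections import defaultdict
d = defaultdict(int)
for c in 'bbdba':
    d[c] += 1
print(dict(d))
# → {'b': 3, 'd': 1, 'a': 1}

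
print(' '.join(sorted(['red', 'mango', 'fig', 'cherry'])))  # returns cherry fig mango red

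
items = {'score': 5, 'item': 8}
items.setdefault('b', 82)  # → 82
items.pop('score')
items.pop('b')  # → 82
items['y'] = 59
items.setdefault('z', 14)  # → 14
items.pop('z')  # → 14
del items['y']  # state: {'item': 8}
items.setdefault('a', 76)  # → 76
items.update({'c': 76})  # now {'item': 8, 'a': 76, 'c': 76}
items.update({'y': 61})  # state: {'item': 8, 'a': 76, 'c': 76, 'y': 61}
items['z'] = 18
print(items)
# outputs {'item': 8, 'a': 76, 'c': 76, 'y': 61, 'z': 18}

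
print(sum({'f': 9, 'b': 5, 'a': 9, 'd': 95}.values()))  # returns 118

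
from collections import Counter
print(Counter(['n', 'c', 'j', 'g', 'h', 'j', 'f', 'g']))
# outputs Counter({'j': 2, 'g': 2, 'n': 1, 'c': 1, 'h': 1, 'f': 1})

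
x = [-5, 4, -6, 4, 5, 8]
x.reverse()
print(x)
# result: [8, 5, 4, -6, 4, -5]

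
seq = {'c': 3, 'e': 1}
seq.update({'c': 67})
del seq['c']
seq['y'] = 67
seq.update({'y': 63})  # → {'e': 1, 'y': 63}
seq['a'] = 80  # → {'e': 1, 'y': 63, 'a': 80}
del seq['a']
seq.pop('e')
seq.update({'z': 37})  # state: {'y': 63, 'z': 37}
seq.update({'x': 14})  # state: {'y': 63, 'z': 37, 'x': 14}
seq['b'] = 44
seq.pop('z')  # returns 37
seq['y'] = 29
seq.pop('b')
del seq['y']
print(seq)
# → {'x': 14}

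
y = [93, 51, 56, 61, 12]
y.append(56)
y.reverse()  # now [56, 12, 61, 56, 51, 93]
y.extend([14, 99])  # [56, 12, 61, 56, 51, 93, 14, 99]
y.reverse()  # [99, 14, 93, 51, 56, 61, 12, 56]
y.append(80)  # [99, 14, 93, 51, 56, 61, 12, 56, 80]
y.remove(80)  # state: [99, 14, 93, 51, 56, 61, 12, 56]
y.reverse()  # [56, 12, 61, 56, 51, 93, 14, 99]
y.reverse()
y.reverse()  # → [56, 12, 61, 56, 51, 93, 14, 99]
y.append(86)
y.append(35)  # [56, 12, 61, 56, 51, 93, 14, 99, 86, 35]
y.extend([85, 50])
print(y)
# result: [56, 12, 61, 56, 51, 93, 14, 99, 86, 35, 85, 50]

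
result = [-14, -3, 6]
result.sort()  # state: [-14, -3, 6]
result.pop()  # 6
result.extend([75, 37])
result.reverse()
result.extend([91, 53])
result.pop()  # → 53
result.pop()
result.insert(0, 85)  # [85, 37, 75, -3, -14]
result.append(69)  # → [85, 37, 75, -3, -14, 69]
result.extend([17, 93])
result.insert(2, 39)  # [85, 37, 39, 75, -3, -14, 69, 17, 93]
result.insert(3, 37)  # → [85, 37, 39, 37, 75, -3, -14, 69, 17, 93]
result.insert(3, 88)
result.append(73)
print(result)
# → [85, 37, 39, 88, 37, 75, -3, -14, 69, 17, 93, 73]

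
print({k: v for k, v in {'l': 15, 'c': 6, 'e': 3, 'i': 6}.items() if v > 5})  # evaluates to {'l': 15, 'c': 6, 'i': 6}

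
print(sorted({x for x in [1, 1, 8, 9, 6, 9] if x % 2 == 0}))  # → [6, 8]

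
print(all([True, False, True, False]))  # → False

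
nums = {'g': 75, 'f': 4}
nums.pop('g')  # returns 75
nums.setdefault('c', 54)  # 54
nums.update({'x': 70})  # {'f': 4, 'c': 54, 'x': 70}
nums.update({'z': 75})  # {'f': 4, 'c': 54, 'x': 70, 'z': 75}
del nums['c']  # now {'f': 4, 'x': 70, 'z': 75}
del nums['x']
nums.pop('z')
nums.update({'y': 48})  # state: {'f': 4, 'y': 48}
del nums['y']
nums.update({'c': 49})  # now {'f': 4, 'c': 49}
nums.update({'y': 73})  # {'f': 4, 'c': 49, 'y': 73}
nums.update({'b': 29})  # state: {'f': 4, 'c': 49, 'y': 73, 'b': 29}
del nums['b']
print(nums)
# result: {'f': 4, 'c': 49, 'y': 73}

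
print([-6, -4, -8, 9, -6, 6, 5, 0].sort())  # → None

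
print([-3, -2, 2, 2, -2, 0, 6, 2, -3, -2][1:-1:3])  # [-2, -2, 2]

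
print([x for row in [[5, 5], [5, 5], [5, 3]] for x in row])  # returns [5, 5, 5, 5, 5, 3]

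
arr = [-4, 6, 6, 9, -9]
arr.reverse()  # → [-9, 9, 6, 6, -4]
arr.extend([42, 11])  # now [-9, 9, 6, 6, -4, 42, 11]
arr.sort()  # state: [-9, -4, 6, 6, 9, 11, 42]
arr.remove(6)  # [-9, -4, 6, 9, 11, 42]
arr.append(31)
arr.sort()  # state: [-9, -4, 6, 9, 11, 31, 42]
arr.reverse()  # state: [42, 31, 11, 9, 6, -4, -9]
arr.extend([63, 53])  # [42, 31, 11, 9, 6, -4, -9, 63, 53]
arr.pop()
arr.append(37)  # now [42, 31, 11, 9, 6, -4, -9, 63, 37]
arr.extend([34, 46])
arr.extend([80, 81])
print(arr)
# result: [42, 31, 11, 9, 6, -4, -9, 63, 37, 34, 46, 80, 81]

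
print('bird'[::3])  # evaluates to bd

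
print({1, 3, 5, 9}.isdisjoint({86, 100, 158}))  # True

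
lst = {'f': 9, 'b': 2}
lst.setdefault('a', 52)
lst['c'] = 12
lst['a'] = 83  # {'f': 9, 'b': 2, 'a': 83, 'c': 12}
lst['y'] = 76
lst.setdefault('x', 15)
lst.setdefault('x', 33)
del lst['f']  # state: {'b': 2, 'a': 83, 'c': 12, 'y': 76, 'x': 15}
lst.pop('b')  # 2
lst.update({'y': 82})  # {'a': 83, 'c': 12, 'y': 82, 'x': 15}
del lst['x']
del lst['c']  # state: {'a': 83, 'y': 82}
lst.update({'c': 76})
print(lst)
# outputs {'a': 83, 'y': 82, 'c': 76}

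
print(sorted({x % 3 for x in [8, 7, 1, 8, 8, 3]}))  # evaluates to [0, 1, 2]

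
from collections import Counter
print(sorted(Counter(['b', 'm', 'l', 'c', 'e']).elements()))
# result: ['b', 'c', 'e', 'l', 'm']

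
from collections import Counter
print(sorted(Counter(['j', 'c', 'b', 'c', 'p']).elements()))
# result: ['b', 'c', 'c', 'j', 'p']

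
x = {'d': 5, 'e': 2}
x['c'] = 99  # {'d': 5, 'e': 2, 'c': 99}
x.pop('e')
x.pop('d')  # 5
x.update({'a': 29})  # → {'c': 99, 'a': 29}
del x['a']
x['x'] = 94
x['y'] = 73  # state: {'c': 99, 'x': 94, 'y': 73}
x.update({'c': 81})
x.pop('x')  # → 94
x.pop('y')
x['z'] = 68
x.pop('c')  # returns 81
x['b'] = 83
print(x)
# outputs {'z': 68, 'b': 83}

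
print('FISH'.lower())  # fish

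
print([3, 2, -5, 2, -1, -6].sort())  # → None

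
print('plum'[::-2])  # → ml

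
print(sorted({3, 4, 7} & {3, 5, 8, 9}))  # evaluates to [3]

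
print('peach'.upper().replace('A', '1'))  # PE1CH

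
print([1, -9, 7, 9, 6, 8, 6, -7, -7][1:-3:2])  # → [-9, 9, 8]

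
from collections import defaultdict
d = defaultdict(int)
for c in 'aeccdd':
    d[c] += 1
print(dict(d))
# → {'a': 1, 'e': 1, 'c': 2, 'd': 2}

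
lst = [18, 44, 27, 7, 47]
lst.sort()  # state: [7, 18, 27, 44, 47]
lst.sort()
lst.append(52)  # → [7, 18, 27, 44, 47, 52]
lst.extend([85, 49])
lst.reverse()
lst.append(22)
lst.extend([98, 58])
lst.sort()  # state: [7, 18, 22, 27, 44, 47, 49, 52, 58, 85, 98]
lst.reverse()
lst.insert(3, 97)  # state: [98, 85, 58, 97, 52, 49, 47, 44, 27, 22, 18, 7]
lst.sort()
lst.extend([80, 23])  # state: [7, 18, 22, 27, 44, 47, 49, 52, 58, 85, 97, 98, 80, 23]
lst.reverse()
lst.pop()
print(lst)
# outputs [23, 80, 98, 97, 85, 58, 52, 49, 47, 44, 27, 22, 18]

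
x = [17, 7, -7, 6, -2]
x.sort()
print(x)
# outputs [-7, -2, 6, 7, 17]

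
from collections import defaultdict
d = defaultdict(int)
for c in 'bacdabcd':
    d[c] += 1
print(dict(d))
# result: {'b': 2, 'a': 2, 'c': 2, 'd': 2}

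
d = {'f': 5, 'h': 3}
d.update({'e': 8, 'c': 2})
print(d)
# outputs {'f': 5, 'h': 3, 'e': 8, 'c': 2}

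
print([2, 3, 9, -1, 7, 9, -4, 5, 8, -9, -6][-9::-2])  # [9, 2]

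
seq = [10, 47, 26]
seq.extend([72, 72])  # [10, 47, 26, 72, 72]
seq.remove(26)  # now [10, 47, 72, 72]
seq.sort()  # [10, 47, 72, 72]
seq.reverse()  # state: [72, 72, 47, 10]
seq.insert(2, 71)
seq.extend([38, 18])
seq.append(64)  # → [72, 72, 71, 47, 10, 38, 18, 64]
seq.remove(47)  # [72, 72, 71, 10, 38, 18, 64]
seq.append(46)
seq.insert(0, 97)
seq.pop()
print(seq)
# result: [97, 72, 72, 71, 10, 38, 18, 64]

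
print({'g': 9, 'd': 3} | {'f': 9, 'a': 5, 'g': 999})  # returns {'g': 999, 'd': 3, 'f': 9, 'a': 5}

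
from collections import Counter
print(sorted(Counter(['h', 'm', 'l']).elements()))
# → ['h', 'l', 'm']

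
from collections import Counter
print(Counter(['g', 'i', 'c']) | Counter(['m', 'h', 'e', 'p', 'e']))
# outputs Counter({'e': 2, 'g': 1, 'i': 1, 'c': 1, 'm': 1, 'h': 1, 'p': 1})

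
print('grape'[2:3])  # a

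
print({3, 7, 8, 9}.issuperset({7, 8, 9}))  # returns True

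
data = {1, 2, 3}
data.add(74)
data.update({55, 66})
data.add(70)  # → {1, 2, 3, 55, 66, 70, 74}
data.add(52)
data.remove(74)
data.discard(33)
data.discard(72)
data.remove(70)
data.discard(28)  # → {1, 2, 3, 52, 55, 66}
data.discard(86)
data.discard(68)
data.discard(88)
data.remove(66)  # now {1, 2, 3, 52, 55}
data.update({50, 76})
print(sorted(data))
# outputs [1, 2, 3, 50, 52, 55, 76]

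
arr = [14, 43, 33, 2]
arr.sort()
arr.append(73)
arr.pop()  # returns 73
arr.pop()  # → 43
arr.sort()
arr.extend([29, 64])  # [2, 14, 33, 29, 64]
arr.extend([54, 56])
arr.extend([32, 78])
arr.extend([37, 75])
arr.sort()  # [2, 14, 29, 32, 33, 37, 54, 56, 64, 75, 78]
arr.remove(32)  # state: [2, 14, 29, 33, 37, 54, 56, 64, 75, 78]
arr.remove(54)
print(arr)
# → [2, 14, 29, 33, 37, 56, 64, 75, 78]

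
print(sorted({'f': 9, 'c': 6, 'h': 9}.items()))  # [('c', 6), ('f', 9), ('h', 9)]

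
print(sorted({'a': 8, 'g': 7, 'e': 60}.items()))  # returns [('a', 8), ('e', 60), ('g', 7)]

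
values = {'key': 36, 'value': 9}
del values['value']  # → {'key': 36}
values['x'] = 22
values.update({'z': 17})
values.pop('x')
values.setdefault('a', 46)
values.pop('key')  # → 36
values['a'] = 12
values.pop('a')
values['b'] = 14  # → {'z': 17, 'b': 14}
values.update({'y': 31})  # {'z': 17, 'b': 14, 'y': 31}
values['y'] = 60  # {'z': 17, 'b': 14, 'y': 60}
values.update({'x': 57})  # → {'z': 17, 'b': 14, 'y': 60, 'x': 57}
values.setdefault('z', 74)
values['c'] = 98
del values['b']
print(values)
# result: {'z': 17, 'y': 60, 'x': 57, 'c': 98}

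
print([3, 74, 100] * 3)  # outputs [3, 74, 100, 3, 74, 100, 3, 74, 100]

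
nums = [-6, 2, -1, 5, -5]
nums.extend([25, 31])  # [-6, 2, -1, 5, -5, 25, 31]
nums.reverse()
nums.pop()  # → -6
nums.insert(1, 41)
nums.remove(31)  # [41, 25, -5, 5, -1, 2]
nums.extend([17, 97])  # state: [41, 25, -5, 5, -1, 2, 17, 97]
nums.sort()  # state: [-5, -1, 2, 5, 17, 25, 41, 97]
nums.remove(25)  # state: [-5, -1, 2, 5, 17, 41, 97]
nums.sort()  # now [-5, -1, 2, 5, 17, 41, 97]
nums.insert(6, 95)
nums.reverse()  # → [97, 95, 41, 17, 5, 2, -1, -5]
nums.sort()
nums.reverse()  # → [97, 95, 41, 17, 5, 2, -1, -5]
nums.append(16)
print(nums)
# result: [97, 95, 41, 17, 5, 2, -1, -5, 16]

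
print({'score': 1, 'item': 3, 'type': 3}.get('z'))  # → None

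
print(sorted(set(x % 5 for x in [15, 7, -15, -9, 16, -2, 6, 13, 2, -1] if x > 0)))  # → [0, 1, 2, 3]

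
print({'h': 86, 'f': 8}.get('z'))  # None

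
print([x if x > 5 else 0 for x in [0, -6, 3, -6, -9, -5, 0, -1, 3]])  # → [0, 0, 0, 0, 0, 0, 0, 0, 0]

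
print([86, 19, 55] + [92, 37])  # [86, 19, 55, 92, 37]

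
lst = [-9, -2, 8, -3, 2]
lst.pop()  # 2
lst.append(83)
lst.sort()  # [-9, -3, -2, 8, 83]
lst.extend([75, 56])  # [-9, -3, -2, 8, 83, 75, 56]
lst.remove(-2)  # [-9, -3, 8, 83, 75, 56]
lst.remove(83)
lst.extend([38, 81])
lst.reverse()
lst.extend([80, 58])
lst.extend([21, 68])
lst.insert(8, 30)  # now [81, 38, 56, 75, 8, -3, -9, 80, 30, 58, 21, 68]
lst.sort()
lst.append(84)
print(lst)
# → [-9, -3, 8, 21, 30, 38, 56, 58, 68, 75, 80, 81, 84]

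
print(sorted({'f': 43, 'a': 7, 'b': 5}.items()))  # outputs [('a', 7), ('b', 5), ('f', 43)]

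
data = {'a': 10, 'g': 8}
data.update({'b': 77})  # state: {'a': 10, 'g': 8, 'b': 77}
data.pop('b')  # 77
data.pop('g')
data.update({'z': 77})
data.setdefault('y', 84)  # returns 84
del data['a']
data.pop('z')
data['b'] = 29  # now {'y': 84, 'b': 29}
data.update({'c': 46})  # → {'y': 84, 'b': 29, 'c': 46}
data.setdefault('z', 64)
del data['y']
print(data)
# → {'b': 29, 'c': 46, 'z': 64}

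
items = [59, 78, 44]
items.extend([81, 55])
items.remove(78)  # [59, 44, 81, 55]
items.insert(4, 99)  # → [59, 44, 81, 55, 99]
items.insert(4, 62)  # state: [59, 44, 81, 55, 62, 99]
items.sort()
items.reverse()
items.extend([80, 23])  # [99, 81, 62, 59, 55, 44, 80, 23]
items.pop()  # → 23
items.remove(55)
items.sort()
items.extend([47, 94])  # [44, 59, 62, 80, 81, 99, 47, 94]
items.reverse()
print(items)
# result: [94, 47, 99, 81, 80, 62, 59, 44]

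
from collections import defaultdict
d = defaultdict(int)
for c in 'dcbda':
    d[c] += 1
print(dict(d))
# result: {'d': 2, 'c': 1, 'b': 1, 'a': 1}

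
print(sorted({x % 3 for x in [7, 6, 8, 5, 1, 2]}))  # [0, 1, 2]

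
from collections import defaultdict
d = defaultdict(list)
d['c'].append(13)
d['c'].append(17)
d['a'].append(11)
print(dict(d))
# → {'c': [13, 17], 'a': [11]}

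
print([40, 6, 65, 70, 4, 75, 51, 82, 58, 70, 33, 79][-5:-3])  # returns [82, 58]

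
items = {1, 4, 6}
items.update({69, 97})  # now {1, 4, 6, 69, 97}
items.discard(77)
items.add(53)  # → {1, 4, 6, 53, 69, 97}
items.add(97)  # {1, 4, 6, 53, 69, 97}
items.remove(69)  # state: {1, 4, 6, 53, 97}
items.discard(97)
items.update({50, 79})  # {1, 4, 6, 50, 53, 79}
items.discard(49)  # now {1, 4, 6, 50, 53, 79}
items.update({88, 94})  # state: {1, 4, 6, 50, 53, 79, 88, 94}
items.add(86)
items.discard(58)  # {1, 4, 6, 50, 53, 79, 86, 88, 94}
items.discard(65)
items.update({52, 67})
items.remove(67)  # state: {1, 4, 6, 50, 52, 53, 79, 86, 88, 94}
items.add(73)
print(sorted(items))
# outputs [1, 4, 6, 50, 52, 53, 73, 79, 86, 88, 94]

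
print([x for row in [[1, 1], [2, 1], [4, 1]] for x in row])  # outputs [1, 1, 2, 1, 4, 1]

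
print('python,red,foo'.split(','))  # ['python', 'red', 'foo']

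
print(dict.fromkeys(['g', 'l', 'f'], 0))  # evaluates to {'g': 0, 'l': 0, 'f': 0}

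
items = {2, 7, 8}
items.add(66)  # {2, 7, 8, 66}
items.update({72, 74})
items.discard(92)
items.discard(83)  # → {2, 7, 8, 66, 72, 74}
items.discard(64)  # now {2, 7, 8, 66, 72, 74}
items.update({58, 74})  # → {2, 7, 8, 58, 66, 72, 74}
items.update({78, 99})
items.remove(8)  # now {2, 7, 58, 66, 72, 74, 78, 99}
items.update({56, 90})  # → {2, 7, 56, 58, 66, 72, 74, 78, 90, 99}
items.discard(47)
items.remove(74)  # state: {2, 7, 56, 58, 66, 72, 78, 90, 99}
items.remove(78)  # {2, 7, 56, 58, 66, 72, 90, 99}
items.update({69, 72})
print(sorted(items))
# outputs [2, 7, 56, 58, 66, 69, 72, 90, 99]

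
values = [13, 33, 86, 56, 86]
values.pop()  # 86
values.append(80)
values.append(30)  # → [13, 33, 86, 56, 80, 30]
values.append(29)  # [13, 33, 86, 56, 80, 30, 29]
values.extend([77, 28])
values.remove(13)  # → [33, 86, 56, 80, 30, 29, 77, 28]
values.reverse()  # [28, 77, 29, 30, 80, 56, 86, 33]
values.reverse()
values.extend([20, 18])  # [33, 86, 56, 80, 30, 29, 77, 28, 20, 18]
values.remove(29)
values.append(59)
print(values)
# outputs [33, 86, 56, 80, 30, 77, 28, 20, 18, 59]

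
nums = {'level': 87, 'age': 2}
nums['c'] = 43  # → {'level': 87, 'age': 2, 'c': 43}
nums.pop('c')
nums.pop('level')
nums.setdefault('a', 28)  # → 28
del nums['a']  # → {'age': 2}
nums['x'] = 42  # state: {'age': 2, 'x': 42}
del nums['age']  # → {'x': 42}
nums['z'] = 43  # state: {'x': 42, 'z': 43}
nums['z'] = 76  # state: {'x': 42, 'z': 76}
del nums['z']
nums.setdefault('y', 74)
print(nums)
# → {'x': 42, 'y': 74}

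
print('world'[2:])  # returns rld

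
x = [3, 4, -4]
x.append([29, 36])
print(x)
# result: [3, 4, -4, [29, 36]]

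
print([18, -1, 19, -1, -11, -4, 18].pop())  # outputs 18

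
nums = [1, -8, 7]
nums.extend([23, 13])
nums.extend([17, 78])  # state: [1, -8, 7, 23, 13, 17, 78]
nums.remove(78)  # [1, -8, 7, 23, 13, 17]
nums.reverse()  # [17, 13, 23, 7, -8, 1]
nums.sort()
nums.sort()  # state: [-8, 1, 7, 13, 17, 23]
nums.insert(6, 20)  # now [-8, 1, 7, 13, 17, 23, 20]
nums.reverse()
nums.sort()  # [-8, 1, 7, 13, 17, 20, 23]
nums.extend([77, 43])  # [-8, 1, 7, 13, 17, 20, 23, 77, 43]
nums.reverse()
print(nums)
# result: [43, 77, 23, 20, 17, 13, 7, 1, -8]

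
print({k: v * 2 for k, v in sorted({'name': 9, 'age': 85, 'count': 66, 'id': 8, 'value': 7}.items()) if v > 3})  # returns {'age': 170, 'count': 132, 'id': 16, 'name': 18, 'value': 14}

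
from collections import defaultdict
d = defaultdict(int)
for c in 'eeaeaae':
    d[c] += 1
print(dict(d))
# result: {'e': 4, 'a': 3}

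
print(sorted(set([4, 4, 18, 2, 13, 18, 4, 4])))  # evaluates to [2, 4, 13, 18]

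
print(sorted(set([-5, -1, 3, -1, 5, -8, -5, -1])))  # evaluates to [-8, -5, -1, 3, 5]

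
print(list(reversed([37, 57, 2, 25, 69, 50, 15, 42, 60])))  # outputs [60, 42, 15, 50, 69, 25, 2, 57, 37]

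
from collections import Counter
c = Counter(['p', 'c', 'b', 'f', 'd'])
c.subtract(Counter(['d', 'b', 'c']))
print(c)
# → Counter({'p': 1, 'f': 1, 'c': 0, 'b': 0, 'd': 0})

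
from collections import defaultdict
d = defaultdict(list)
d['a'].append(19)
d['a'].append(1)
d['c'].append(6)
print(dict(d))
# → {'a': [19, 1], 'c': [6]}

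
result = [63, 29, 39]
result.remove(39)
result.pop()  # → 29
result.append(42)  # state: [63, 42]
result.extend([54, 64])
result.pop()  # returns 64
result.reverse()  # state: [54, 42, 63]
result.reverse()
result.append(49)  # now [63, 42, 54, 49]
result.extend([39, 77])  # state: [63, 42, 54, 49, 39, 77]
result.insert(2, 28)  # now [63, 42, 28, 54, 49, 39, 77]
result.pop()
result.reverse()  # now [39, 49, 54, 28, 42, 63]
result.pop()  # 63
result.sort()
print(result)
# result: [28, 39, 42, 49, 54]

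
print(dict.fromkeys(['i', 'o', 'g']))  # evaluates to {'i': None, 'o': None, 'g': None}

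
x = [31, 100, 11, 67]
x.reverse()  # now [67, 11, 100, 31]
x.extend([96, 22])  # [67, 11, 100, 31, 96, 22]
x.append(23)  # [67, 11, 100, 31, 96, 22, 23]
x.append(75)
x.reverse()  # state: [75, 23, 22, 96, 31, 100, 11, 67]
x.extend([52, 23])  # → [75, 23, 22, 96, 31, 100, 11, 67, 52, 23]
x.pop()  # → 23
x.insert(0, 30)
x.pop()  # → 52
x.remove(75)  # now [30, 23, 22, 96, 31, 100, 11, 67]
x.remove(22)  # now [30, 23, 96, 31, 100, 11, 67]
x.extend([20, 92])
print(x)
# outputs [30, 23, 96, 31, 100, 11, 67, 20, 92]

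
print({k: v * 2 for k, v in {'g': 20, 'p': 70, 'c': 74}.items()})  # {'g': 40, 'p': 140, 'c': 148}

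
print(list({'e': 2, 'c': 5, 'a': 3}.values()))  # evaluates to [2, 5, 3]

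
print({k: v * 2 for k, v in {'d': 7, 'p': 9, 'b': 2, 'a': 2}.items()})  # {'d': 14, 'p': 18, 'b': 4, 'a': 4}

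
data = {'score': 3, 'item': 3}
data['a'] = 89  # {'score': 3, 'item': 3, 'a': 89}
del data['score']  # {'item': 3, 'a': 89}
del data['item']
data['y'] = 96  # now {'a': 89, 'y': 96}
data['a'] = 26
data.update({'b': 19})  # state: {'a': 26, 'y': 96, 'b': 19}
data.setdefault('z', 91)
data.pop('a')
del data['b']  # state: {'y': 96, 'z': 91}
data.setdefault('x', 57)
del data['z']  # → {'y': 96, 'x': 57}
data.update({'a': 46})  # {'y': 96, 'x': 57, 'a': 46}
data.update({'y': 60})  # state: {'y': 60, 'x': 57, 'a': 46}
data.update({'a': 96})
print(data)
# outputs {'y': 60, 'x': 57, 'a': 96}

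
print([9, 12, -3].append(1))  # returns None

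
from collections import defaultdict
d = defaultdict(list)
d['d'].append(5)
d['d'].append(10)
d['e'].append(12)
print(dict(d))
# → {'d': [5, 10], 'e': [12]}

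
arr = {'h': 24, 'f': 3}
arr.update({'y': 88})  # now {'h': 24, 'f': 3, 'y': 88}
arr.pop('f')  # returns 3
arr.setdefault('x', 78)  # 78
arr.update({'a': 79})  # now {'h': 24, 'y': 88, 'x': 78, 'a': 79}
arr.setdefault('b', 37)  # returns 37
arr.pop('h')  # 24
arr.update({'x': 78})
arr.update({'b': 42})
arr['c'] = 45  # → {'y': 88, 'x': 78, 'a': 79, 'b': 42, 'c': 45}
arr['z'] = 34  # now {'y': 88, 'x': 78, 'a': 79, 'b': 42, 'c': 45, 'z': 34}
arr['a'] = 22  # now {'y': 88, 'x': 78, 'a': 22, 'b': 42, 'c': 45, 'z': 34}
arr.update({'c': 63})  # {'y': 88, 'x': 78, 'a': 22, 'b': 42, 'c': 63, 'z': 34}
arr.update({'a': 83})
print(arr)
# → {'y': 88, 'x': 78, 'a': 83, 'b': 42, 'c': 63, 'z': 34}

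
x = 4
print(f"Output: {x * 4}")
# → Output: 16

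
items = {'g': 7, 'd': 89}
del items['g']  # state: {'d': 89}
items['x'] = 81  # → {'d': 89, 'x': 81}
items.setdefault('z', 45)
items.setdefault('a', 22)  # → 22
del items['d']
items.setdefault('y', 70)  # 70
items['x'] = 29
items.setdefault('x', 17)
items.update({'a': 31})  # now {'x': 29, 'z': 45, 'a': 31, 'y': 70}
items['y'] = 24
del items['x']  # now {'z': 45, 'a': 31, 'y': 24}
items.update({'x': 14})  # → {'z': 45, 'a': 31, 'y': 24, 'x': 14}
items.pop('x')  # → 14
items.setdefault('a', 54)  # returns 31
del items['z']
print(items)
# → {'a': 31, 'y': 24}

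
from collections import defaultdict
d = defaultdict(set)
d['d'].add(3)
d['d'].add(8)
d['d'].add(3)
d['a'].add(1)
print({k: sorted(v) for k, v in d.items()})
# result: {'d': [3, 8], 'a': [1]}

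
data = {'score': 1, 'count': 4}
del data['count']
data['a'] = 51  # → {'score': 1, 'a': 51}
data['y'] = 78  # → {'score': 1, 'a': 51, 'y': 78}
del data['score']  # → {'a': 51, 'y': 78}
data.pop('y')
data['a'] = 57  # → {'a': 57}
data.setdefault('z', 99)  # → 99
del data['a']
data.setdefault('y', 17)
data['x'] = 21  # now {'z': 99, 'y': 17, 'x': 21}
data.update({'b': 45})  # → {'z': 99, 'y': 17, 'x': 21, 'b': 45}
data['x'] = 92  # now {'z': 99, 'y': 17, 'x': 92, 'b': 45}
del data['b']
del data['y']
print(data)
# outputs {'z': 99, 'x': 92}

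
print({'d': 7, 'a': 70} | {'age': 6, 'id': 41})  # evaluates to {'d': 7, 'a': 70, 'age': 6, 'id': 41}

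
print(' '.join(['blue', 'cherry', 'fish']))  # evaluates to blue cherry fish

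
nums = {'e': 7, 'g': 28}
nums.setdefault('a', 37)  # 37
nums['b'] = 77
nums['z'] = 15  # {'e': 7, 'g': 28, 'a': 37, 'b': 77, 'z': 15}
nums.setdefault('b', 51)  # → 77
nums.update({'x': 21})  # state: {'e': 7, 'g': 28, 'a': 37, 'b': 77, 'z': 15, 'x': 21}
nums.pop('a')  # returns 37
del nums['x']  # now {'e': 7, 'g': 28, 'b': 77, 'z': 15}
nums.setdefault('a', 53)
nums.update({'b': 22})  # {'e': 7, 'g': 28, 'b': 22, 'z': 15, 'a': 53}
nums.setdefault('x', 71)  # 71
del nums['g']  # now {'e': 7, 'b': 22, 'z': 15, 'a': 53, 'x': 71}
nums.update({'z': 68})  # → {'e': 7, 'b': 22, 'z': 68, 'a': 53, 'x': 71}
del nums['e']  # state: {'b': 22, 'z': 68, 'a': 53, 'x': 71}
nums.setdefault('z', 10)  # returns 68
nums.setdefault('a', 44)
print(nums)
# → {'b': 22, 'z': 68, 'a': 53, 'x': 71}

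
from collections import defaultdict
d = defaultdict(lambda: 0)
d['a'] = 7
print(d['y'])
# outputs 0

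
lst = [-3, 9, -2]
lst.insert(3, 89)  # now [-3, 9, -2, 89]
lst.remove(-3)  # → [9, -2, 89]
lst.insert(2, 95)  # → [9, -2, 95, 89]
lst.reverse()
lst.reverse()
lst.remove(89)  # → [9, -2, 95]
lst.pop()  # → 95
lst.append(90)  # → [9, -2, 90]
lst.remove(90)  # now [9, -2]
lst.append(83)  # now [9, -2, 83]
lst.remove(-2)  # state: [9, 83]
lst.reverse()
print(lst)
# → [83, 9]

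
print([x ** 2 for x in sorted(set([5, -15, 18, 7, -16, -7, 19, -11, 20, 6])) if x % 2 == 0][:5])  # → [256, 36, 324, 400]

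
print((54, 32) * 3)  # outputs (54, 32, 54, 32, 54, 32)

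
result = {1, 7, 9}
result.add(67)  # {1, 7, 9, 67}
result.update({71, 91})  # {1, 7, 9, 67, 71, 91}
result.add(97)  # {1, 7, 9, 67, 71, 91, 97}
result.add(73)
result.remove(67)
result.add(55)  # {1, 7, 9, 55, 71, 73, 91, 97}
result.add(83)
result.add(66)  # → {1, 7, 9, 55, 66, 71, 73, 83, 91, 97}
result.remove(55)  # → {1, 7, 9, 66, 71, 73, 83, 91, 97}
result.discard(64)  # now {1, 7, 9, 66, 71, 73, 83, 91, 97}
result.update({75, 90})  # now {1, 7, 9, 66, 71, 73, 75, 83, 90, 91, 97}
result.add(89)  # {1, 7, 9, 66, 71, 73, 75, 83, 89, 90, 91, 97}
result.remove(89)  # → {1, 7, 9, 66, 71, 73, 75, 83, 90, 91, 97}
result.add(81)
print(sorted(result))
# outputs [1, 7, 9, 66, 71, 73, 75, 81, 83, 90, 91, 97]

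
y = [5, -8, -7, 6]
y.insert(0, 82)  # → [82, 5, -8, -7, 6]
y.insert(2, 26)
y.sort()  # [-8, -7, 5, 6, 26, 82]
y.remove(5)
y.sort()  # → [-8, -7, 6, 26, 82]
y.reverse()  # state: [82, 26, 6, -7, -8]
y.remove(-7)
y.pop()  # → -8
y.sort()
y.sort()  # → [6, 26, 82]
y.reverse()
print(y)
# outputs [82, 26, 6]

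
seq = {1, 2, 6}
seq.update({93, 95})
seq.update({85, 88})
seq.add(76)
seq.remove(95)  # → {1, 2, 6, 76, 85, 88, 93}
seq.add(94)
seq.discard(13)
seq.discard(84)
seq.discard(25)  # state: {1, 2, 6, 76, 85, 88, 93, 94}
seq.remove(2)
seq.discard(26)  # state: {1, 6, 76, 85, 88, 93, 94}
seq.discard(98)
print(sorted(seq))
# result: [1, 6, 76, 85, 88, 93, 94]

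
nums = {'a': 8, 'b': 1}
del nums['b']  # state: {'a': 8}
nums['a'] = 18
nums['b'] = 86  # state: {'a': 18, 'b': 86}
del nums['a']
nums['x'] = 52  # {'b': 86, 'x': 52}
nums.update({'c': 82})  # {'b': 86, 'x': 52, 'c': 82}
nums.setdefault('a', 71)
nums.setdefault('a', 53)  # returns 71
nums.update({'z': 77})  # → {'b': 86, 'x': 52, 'c': 82, 'a': 71, 'z': 77}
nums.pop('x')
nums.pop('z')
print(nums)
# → {'b': 86, 'c': 82, 'a': 71}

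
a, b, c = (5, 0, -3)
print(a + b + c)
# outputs 2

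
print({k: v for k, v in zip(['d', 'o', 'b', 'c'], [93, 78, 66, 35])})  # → {'d': 93, 'o': 78, 'b': 66, 'c': 35}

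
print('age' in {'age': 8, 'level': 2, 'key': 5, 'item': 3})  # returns True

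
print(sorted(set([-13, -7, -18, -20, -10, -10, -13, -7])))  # [-20, -18, -13, -10, -7]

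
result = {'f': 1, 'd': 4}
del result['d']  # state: {'f': 1}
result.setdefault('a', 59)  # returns 59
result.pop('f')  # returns 1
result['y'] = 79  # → {'a': 59, 'y': 79}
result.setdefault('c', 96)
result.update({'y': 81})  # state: {'a': 59, 'y': 81, 'c': 96}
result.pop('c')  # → 96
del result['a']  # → {'y': 81}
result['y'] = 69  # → {'y': 69}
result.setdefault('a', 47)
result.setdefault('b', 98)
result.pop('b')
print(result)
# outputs {'y': 69, 'a': 47}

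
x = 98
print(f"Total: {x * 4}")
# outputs Total: 392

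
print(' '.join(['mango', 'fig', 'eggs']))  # mango fig eggs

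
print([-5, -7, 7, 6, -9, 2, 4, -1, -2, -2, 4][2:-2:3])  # [7, 2, -2]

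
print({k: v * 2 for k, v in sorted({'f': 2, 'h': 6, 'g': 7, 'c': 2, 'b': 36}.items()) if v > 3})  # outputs {'b': 72, 'g': 14, 'h': 12}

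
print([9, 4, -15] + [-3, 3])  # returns [9, 4, -15, -3, 3]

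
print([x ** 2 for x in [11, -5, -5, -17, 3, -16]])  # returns [121, 25, 25, 289, 9, 256]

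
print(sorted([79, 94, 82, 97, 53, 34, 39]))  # [34, 39, 53, 79, 82, 94, 97]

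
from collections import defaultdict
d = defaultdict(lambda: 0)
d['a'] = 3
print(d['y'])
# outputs 0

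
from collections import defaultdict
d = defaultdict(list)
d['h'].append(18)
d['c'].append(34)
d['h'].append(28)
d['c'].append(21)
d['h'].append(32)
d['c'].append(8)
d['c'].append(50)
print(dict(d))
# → {'h': [18, 28, 32], 'c': [34, 21, 8, 50]}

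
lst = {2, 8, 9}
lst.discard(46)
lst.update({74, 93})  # {2, 8, 9, 74, 93}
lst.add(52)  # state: {2, 8, 9, 52, 74, 93}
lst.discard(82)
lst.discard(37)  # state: {2, 8, 9, 52, 74, 93}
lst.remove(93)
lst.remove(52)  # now {2, 8, 9, 74}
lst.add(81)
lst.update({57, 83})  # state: {2, 8, 9, 57, 74, 81, 83}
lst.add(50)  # {2, 8, 9, 50, 57, 74, 81, 83}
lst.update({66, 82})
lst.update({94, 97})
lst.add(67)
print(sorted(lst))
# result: [2, 8, 9, 50, 57, 66, 67, 74, 81, 82, 83, 94, 97]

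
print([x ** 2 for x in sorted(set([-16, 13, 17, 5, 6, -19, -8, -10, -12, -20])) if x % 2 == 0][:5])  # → [400, 256, 144, 100, 64]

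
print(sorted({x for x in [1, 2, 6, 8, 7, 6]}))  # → [1, 2, 6, 7, 8]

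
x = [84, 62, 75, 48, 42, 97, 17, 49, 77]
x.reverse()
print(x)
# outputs [77, 49, 17, 97, 42, 48, 75, 62, 84]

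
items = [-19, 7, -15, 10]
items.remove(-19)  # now [7, -15, 10]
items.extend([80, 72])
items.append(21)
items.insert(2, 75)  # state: [7, -15, 75, 10, 80, 72, 21]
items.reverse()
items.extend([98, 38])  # [21, 72, 80, 10, 75, -15, 7, 98, 38]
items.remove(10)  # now [21, 72, 80, 75, -15, 7, 98, 38]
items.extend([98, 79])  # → [21, 72, 80, 75, -15, 7, 98, 38, 98, 79]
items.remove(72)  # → [21, 80, 75, -15, 7, 98, 38, 98, 79]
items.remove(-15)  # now [21, 80, 75, 7, 98, 38, 98, 79]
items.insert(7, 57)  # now [21, 80, 75, 7, 98, 38, 98, 57, 79]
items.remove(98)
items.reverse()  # [79, 57, 98, 38, 7, 75, 80, 21]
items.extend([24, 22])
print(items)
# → [79, 57, 98, 38, 7, 75, 80, 21, 24, 22]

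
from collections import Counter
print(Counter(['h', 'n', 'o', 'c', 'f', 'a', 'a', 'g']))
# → Counter({'a': 2, 'h': 1, 'n': 1, 'o': 1, 'c': 1, 'f': 1, 'g': 1})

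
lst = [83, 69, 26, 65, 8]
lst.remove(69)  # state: [83, 26, 65, 8]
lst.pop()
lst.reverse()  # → [65, 26, 83]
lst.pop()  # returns 83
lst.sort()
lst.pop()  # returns 65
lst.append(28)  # [26, 28]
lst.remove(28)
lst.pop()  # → 26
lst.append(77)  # [77]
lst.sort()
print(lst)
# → [77]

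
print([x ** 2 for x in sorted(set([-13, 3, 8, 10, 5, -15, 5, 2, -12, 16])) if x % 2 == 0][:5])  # [144, 4, 64, 100, 256]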